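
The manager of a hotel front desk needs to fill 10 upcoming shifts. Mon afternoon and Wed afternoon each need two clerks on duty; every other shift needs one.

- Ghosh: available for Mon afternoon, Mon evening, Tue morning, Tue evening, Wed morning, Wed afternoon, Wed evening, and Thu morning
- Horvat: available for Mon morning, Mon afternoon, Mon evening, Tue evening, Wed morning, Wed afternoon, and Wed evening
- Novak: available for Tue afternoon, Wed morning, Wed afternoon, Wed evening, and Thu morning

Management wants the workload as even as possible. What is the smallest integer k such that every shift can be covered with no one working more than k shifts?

4

With 3 clerks and 12 worker-slots to fill, someone must work at least ⌈12/3⌉ = 4 shifts, so k ≥ 4.
k = 4 works: Mon morning→Horvat, Mon afternoon→Ghosh+Horvat, Mon evening→Ghosh, Tue morning→Ghosh, Tue afternoon→Novak, Tue evening→Ghosh, Wed morning→Horvat, Wed afternoon→Horvat+Novak, Wed evening→Novak, Thu morning→Novak.
Loads: Ghosh 4, Horvat 4, Novak 4 — all ≤ 4.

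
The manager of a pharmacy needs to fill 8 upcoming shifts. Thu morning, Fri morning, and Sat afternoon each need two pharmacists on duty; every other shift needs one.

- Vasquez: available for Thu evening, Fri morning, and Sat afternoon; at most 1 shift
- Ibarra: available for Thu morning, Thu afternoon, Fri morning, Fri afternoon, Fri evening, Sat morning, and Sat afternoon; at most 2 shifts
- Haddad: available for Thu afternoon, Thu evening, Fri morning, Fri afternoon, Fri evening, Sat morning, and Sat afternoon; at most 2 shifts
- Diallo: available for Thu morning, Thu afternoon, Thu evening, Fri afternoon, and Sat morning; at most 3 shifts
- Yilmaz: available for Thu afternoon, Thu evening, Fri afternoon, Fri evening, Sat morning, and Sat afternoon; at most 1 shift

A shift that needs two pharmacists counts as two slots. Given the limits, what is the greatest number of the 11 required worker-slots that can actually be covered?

9

Total capacity across all pharmacists is 1+2+2+3+1 = 9, and 11 slots are needed, so at most 9 can be filled.
An assignment achieving 9: Thu morning→Ibarra+Diallo, Thu afternoon→Haddad, Thu evening→Diallo, Fri morning→Vasquez+Ibarra, Fri afternoon→Diallo, Fri evening→Haddad, Sat morning→Yilmaz.
Loads: Vasquez 1/1, Ibarra 2/2, Haddad 2/2, Diallo 3/3, Yilmaz 1/1.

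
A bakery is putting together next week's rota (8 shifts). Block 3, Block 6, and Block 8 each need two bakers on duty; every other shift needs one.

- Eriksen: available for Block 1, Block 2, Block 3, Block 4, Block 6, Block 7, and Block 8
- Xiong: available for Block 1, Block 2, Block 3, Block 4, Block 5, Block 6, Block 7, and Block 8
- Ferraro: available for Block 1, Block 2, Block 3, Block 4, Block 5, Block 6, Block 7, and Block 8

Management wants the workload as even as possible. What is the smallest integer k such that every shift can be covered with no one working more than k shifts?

4

With 3 bakers and 11 worker-slots to fill, someone must work at least ⌈11/3⌉ = 4 shifts, so k ≥ 4.
k = 4 works: Block 1→Eriksen, Block 2→Eriksen, Block 3→Eriksen+Xiong, Block 4→Eriksen, Block 5→Xiong, Block 6→Xiong+Ferraro, Block 7→Ferraro, Block 8→Xiong+Ferraro.
Loads: Eriksen 4, Xiong 4, Ferraro 3 — all ≤ 4.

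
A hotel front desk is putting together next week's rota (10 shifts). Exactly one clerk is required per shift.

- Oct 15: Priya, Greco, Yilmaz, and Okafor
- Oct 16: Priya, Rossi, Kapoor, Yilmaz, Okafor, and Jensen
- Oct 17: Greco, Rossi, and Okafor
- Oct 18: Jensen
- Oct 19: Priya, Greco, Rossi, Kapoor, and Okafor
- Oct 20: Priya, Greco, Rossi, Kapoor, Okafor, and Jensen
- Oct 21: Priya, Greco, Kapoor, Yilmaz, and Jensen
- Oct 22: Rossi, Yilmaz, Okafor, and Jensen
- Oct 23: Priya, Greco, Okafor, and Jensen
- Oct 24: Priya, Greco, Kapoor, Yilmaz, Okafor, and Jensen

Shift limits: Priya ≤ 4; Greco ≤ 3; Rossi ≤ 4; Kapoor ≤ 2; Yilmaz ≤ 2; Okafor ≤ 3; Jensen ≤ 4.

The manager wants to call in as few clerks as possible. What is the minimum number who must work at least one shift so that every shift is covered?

10 slots to fill and no one can take more than 4, so at least ⌈10/4⌉ = 3 clerks are needed.
Priya, Greco, and Jensen alone can cover everything: Oct 15→Priya, Oct 16→Priya, Oct 17→Greco, Oct 18→Jensen, Oct 19→Priya, Oct 20→Priya, Oct 21→Greco, Oct 22→Jensen, Oct 23→Greco, Oct 24→Jensen.

3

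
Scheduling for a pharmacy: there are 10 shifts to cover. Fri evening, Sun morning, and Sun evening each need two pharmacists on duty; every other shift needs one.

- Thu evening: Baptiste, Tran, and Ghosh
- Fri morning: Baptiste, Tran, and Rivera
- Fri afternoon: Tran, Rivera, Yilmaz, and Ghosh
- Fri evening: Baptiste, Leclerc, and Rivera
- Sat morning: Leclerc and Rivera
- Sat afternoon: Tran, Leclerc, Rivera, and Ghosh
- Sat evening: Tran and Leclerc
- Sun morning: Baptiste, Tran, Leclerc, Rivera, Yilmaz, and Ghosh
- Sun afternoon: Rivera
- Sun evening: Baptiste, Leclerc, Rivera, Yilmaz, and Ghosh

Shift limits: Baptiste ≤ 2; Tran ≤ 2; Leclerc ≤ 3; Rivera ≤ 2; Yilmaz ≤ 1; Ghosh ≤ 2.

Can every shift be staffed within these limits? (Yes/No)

No

Total capacity is 2+2+3+2+1+2 = 12 but 13 worker-slots are needed — infeasible.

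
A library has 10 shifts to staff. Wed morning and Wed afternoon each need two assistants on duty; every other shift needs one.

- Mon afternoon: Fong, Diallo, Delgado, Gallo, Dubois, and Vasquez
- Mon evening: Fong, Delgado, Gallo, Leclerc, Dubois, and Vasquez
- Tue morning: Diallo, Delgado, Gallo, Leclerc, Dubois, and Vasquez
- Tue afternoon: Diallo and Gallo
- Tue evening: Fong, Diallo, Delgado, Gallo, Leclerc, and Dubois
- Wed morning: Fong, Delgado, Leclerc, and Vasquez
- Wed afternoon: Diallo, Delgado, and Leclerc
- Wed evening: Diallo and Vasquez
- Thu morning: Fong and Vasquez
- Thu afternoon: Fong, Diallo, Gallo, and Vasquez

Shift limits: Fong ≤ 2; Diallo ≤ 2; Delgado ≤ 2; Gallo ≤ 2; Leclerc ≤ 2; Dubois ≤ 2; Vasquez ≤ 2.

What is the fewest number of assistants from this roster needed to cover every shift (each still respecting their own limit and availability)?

6

12 slots to fill and no one can take more than 2, so at least ⌈12/2⌉ = 6 assistants are needed.
Fong, Diallo, Delgado, Gallo, Leclerc, and Dubois alone can cover everything: Mon afternoon→Gallo, Mon evening→Leclerc, Tue morning→Dubois, Tue afternoon→Diallo, Tue evening→Dubois, Wed morning→Fong+Delgado, Wed afternoon→Delgado+Leclerc, Wed evening→Diallo, Thu morning→Fong, Thu afternoon→Gallo.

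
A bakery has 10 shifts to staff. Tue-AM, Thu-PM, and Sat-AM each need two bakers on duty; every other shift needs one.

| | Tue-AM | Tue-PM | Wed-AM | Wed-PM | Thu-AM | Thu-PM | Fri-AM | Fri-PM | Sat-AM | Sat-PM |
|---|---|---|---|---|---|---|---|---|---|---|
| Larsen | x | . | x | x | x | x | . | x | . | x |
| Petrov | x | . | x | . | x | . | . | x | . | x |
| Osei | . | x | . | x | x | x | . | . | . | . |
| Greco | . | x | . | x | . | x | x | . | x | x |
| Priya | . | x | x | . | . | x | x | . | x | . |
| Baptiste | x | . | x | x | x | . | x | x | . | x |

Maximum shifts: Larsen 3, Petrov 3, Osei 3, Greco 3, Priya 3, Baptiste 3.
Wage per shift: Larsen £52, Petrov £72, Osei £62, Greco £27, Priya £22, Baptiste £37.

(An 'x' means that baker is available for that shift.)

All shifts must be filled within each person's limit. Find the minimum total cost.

£476

Sat-AM can only be covered by Greco and Priya, so that assignment is forced.
Picking the cheapest available baker for each shift independently would cost £381, but that ignores the shift limits.
An optimal schedule: Tue-AM→Baptiste+Larsen, Tue-PM→Priya, Wed-AM→Baptiste, Wed-PM→Greco, Thu-AM→Larsen, Thu-PM→Larsen+Osei, Fri-AM→Priya, Fri-PM→Baptiste, Sat-AM→Priya+Greco, Sat-PM→Greco.
Total: 37 + 52 + 22 + 37 + 27 + 52 + 52 + 62 + 22 + 37 + 22 + 27 + 27 = £476.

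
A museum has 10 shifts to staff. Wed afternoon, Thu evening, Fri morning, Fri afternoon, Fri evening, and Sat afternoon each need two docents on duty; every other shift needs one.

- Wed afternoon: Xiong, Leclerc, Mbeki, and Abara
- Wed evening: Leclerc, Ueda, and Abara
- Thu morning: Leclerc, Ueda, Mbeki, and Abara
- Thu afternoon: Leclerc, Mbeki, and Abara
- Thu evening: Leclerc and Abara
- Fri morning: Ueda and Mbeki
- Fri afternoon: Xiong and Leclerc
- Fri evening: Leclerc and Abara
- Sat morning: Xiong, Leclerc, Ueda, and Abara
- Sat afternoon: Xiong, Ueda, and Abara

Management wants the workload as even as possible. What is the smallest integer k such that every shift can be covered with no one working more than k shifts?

With 5 docents and 16 worker-slots to fill, someone must work at least ⌈16/5⌉ = 4 shifts, so k ≥ 4.
k = 4 works: Wed afternoon→Xiong+Mbeki, Wed evening→Leclerc, Thu morning→Ueda, Thu afternoon→Mbeki, Thu evening→Leclerc+Abara, Fri morning→Ueda+Mbeki, Fri afternoon→Xiong+Leclerc, Fri evening→Leclerc+Abara, Sat morning→Xiong, Sat afternoon→Xiong+Ueda.
Loads: Xiong 4, Leclerc 4, Ueda 3, Mbeki 3, Abara 2 — all ≤ 4.

4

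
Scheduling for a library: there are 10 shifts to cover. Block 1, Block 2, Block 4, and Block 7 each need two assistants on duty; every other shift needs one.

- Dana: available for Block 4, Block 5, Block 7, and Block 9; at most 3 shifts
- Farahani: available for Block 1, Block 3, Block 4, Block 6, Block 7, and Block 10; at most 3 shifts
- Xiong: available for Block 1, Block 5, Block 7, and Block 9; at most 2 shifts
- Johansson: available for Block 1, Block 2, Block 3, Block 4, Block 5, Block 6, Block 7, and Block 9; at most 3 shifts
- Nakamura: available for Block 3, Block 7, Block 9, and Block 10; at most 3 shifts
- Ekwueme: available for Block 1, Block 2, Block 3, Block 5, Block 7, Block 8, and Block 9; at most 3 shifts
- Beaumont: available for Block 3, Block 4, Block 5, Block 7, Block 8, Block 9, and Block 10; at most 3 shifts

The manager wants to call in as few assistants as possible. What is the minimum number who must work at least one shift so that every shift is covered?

5

14 slots to fill and no one can take more than 3, so at least ⌈14/3⌉ = 5 assistants are needed.
Dana, Farahani, Xiong, Johansson, and Ekwueme alone can cover everything: Block 1→Xiong+Johansson, Block 2→Johansson+Ekwueme, Block 3→Farahani, Block 4→Dana+Johansson, Block 5→Dana, Block 6→Farahani, Block 7→Xiong+Ekwueme, Block 8→Ekwueme, Block 9→Dana, Block 10→Farahani.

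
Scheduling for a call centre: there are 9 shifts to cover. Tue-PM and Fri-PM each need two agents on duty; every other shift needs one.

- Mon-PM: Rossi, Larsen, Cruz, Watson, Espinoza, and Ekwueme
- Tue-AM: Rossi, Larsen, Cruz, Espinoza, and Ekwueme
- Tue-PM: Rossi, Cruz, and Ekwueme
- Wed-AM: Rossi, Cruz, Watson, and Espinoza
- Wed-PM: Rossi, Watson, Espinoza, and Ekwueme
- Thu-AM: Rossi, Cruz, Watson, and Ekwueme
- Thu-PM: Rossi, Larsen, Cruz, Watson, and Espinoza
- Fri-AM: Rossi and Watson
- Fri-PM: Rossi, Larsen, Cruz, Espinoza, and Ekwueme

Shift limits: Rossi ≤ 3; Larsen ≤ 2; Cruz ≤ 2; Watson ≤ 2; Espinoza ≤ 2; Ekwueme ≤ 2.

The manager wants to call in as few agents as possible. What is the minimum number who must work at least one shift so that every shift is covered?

5

11 slots to fill and no one can take more than 3, so at least ⌈11/3⌉ = 4 agents are needed.
Any 4 agents together have capacity at most 3+2+2+2 = 9 < 11 slots, so 4 can never suffice.
Rossi, Larsen, Cruz, Watson, and Espinoza alone can cover everything: Mon-PM→Watson, Tue-AM→Larsen, Tue-PM→Rossi+Cruz, Wed-AM→Watson, Wed-PM→Rossi, Thu-AM→Cruz, Thu-PM→Espinoza, Fri-AM→Rossi, Fri-PM→Larsen+Espinoza.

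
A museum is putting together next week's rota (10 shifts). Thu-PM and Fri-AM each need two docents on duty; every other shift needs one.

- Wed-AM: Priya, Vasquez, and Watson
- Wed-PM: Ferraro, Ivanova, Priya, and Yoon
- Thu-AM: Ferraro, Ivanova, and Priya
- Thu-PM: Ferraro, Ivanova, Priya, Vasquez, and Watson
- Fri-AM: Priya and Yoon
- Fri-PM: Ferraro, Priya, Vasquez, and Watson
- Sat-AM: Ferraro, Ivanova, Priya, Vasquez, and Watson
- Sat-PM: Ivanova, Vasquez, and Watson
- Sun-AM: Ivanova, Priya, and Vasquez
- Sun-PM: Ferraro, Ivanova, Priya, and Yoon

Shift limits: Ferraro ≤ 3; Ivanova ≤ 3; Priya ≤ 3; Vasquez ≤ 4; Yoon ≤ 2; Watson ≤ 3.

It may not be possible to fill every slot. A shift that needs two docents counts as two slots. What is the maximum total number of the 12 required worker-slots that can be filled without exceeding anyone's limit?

Total capacity across all docents is 3+3+3+4+2+3 = 18, and 12 slots are needed, so at most 12 can be filled.
An assignment achieving 12: Wed-AM→Priya, Wed-PM→Ferraro, Thu-AM→Ferraro, Thu-PM→Priya+Vasquez, Fri-AM→Priya+Yoon, Fri-PM→Ferraro, Sat-AM→Vasquez, Sat-PM→Ivanova, Sun-AM→Ivanova, Sun-PM→Ivanova.
Loads: Ferraro 3/3, Ivanova 3/3, Priya 3/3, Vasquez 2/4, Yoon 1/2, Watson 0/3.

12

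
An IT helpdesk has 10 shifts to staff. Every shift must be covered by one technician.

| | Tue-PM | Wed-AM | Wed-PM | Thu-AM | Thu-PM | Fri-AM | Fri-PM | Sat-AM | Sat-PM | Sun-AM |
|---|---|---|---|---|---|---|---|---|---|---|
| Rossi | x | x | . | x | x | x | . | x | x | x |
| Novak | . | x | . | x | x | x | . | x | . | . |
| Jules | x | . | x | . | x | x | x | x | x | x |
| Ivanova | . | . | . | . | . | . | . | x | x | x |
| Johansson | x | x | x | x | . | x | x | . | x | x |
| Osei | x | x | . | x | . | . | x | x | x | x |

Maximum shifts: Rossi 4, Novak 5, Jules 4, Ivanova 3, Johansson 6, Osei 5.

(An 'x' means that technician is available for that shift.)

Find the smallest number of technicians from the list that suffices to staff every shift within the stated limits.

2

10 slots to fill and no one can take more than 6, so at least ⌈10/6⌉ = 2 technicians are needed.
Rossi and Johansson alone can cover everything: Tue-PM→Rossi, Wed-AM→Rossi, Wed-PM→Johansson, Thu-AM→Johansson, Thu-PM→Rossi, Fri-AM→Johansson, Fri-PM→Johansson, Sat-AM→Rossi, Sat-PM→Johansson, Sun-AM→Johansson.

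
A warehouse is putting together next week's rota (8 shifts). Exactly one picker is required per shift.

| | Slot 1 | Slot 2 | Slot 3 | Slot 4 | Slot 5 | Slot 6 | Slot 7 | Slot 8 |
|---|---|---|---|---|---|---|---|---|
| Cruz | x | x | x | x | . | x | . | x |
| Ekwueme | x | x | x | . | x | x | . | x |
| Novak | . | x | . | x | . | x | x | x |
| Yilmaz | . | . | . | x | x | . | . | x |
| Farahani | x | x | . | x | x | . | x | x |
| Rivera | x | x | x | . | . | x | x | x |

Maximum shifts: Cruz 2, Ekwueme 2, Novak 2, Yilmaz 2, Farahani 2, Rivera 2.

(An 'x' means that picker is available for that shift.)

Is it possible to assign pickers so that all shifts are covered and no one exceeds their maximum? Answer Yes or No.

Yes

One valid schedule: Slot 1→Cruz, Slot 2→Farahani, Slot 3→Cruz, Slot 4→Novak, Slot 5→Ekwueme, Slot 6→Ekwueme, Slot 7→Novak, Slot 8→Yilmaz.
Loads: Cruz 2/2, Ekwueme 2/2, Novak 2/2, Yilmaz 1/2, Farahani 1/2, Rivera 0/2 — all within limits.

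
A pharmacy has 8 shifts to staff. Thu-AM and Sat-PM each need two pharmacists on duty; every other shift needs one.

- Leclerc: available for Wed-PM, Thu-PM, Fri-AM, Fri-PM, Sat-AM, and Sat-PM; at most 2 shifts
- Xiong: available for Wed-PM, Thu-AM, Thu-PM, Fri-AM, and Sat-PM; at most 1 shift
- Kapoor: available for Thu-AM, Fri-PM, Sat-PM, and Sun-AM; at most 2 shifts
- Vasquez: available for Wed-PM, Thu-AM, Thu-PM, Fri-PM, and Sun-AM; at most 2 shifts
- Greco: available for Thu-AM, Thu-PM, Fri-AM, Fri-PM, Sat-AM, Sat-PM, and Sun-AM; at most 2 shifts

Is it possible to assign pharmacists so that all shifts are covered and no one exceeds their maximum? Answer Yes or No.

No

Total capacity is 2+1+2+2+2 = 9 but 10 worker-slots are needed — infeasible.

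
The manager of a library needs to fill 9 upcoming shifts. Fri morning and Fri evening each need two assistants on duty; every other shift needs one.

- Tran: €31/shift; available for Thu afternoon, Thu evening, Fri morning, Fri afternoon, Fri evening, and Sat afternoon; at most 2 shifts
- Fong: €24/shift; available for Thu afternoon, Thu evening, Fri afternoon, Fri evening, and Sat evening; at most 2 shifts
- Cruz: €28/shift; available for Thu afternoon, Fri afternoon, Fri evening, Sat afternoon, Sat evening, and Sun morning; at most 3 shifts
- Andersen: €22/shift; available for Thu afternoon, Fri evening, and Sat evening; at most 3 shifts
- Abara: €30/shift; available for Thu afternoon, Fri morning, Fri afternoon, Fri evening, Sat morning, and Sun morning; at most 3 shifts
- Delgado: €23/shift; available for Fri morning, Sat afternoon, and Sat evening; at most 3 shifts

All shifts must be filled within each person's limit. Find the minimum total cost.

€276

Sat morning can only be covered by Abara, so that assignment is forced.
Picking the cheapest available assistant for each shift independently would cost €272, but that ignores the shift limits.
An optimal schedule: Thu afternoon→Andersen, Thu evening→Fong, Fri morning→Delgado+Abara, Fri afternoon→Fong, Fri evening→Andersen+Cruz, Sat morning→Abara, Sat afternoon→Delgado, Sat evening→Andersen, Sun morning→Cruz.
Total: 22 + 24 + 23 + 30 + 24 + 22 + 28 + 30 + 23 + 22 + 28 = €276.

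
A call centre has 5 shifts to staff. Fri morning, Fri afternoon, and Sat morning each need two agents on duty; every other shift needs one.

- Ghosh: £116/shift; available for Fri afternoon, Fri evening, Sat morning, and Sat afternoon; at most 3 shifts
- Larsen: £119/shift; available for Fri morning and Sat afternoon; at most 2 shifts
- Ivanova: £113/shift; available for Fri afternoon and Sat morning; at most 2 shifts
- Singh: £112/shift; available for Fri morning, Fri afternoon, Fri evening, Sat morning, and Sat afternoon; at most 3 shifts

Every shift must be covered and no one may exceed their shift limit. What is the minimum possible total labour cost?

£913

Fri morning can only be covered by Larsen and Singh, so that assignment is forced.
Picking the cheapest available agent for each shift independently would cost £905, but that ignores the shift limits.
An optimal schedule: Fri morning→Singh+Larsen, Fri afternoon→Singh+Ivanova, Fri evening→Singh, Sat morning→Ivanova+Ghosh, Sat afternoon→Ghosh.
Total: 112 + 119 + 112 + 113 + 112 + 113 + 116 + 116 = £913.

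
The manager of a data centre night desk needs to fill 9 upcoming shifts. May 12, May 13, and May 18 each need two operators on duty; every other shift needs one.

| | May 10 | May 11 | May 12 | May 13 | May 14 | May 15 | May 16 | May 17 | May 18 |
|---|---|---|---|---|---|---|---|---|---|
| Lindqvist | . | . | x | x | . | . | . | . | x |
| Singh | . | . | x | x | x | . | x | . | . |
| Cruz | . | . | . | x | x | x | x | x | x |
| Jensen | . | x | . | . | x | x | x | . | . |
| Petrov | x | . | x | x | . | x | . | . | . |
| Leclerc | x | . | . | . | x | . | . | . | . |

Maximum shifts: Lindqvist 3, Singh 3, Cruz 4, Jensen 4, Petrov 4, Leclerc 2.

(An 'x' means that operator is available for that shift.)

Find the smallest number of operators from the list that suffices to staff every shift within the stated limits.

4

12 slots to fill and no one can take more than 4, so at least ⌈12/4⌉ = 3 operators are needed.
Shifts {May 10, May 11, May 18} need 4 slots, but among the operators available for them (Lindqvist, Cruz, Jensen, Petrov, and Leclerc) any 3 together supply at most 3. So 3 operators are not enough.
Lindqvist, Cruz, Jensen, and Petrov alone can cover everything: May 10→Petrov, May 11→Jensen, May 12→Lindqvist+Petrov, May 13→Lindqvist+Petrov, May 14→Cruz, May 15→Jensen, May 16→Cruz, May 17→Cruz, May 18→Lindqvist+Cruz.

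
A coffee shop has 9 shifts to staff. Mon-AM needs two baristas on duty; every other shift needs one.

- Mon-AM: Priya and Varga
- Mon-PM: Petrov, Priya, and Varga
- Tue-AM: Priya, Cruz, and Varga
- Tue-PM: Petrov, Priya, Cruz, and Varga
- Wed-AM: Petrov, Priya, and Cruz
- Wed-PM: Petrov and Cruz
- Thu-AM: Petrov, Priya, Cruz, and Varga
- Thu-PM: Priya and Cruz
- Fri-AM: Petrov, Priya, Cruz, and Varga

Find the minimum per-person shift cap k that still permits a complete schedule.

3

With 4 baristas and 10 worker-slots to fill, someone must work at least ⌈10/4⌉ = 3 shifts, so k ≥ 3.
k = 3 works: Mon-AM→Priya+Varga, Mon-PM→Petrov, Tue-AM→Priya, Tue-PM→Cruz, Wed-AM→Petrov, Wed-PM→Petrov, Thu-AM→Cruz, Thu-PM→Priya, Fri-AM→Cruz.
Loads: Petrov 3, Priya 3, Cruz 3, Varga 1 — all ≤ 3.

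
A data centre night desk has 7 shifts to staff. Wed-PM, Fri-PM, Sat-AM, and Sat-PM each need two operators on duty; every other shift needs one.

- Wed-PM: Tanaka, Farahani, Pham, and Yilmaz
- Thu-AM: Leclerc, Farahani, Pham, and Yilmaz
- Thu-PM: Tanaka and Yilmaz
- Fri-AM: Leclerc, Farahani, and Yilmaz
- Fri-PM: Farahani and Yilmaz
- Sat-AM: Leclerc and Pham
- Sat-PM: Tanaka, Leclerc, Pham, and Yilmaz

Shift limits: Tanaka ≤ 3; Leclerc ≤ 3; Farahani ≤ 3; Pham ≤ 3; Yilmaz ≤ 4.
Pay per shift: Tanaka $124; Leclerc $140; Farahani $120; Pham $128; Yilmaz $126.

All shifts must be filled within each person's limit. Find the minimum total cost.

$1378

Fri-PM can only be covered by Farahani and Yilmaz, so that assignment is forced.
Sat-AM can only be covered by Leclerc and Pham, so that assignment is forced.
Picking the cheapest available operator for each shift independently would cost $1372, but that ignores the shift limits.
An optimal schedule: Wed-PM→Tanaka+Yilmaz, Thu-AM→Farahani, Thu-PM→Tanaka, Fri-AM→Farahani, Fri-PM→Farahani+Yilmaz, Sat-AM→Pham+Leclerc, Sat-PM→Tanaka+Yilmaz.
Total: 124 + 126 + 120 + 124 + 120 + 120 + 126 + 128 + 140 + 124 + 126 = $1378.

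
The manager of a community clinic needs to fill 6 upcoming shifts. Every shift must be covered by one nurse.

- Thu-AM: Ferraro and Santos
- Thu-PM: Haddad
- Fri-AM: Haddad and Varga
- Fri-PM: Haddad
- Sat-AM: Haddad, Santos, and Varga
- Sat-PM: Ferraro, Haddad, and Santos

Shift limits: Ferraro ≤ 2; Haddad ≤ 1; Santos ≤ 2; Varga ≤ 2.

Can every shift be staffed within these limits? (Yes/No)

No

Total capacity is 7 and 6 slots are needed, so capacity alone doesn't rule it out.
Shifts {Thu-PM, Fri-PM} need 2 worker-slots in total, but the nurses available for any of those shifts (Haddad) can supply at most 1 among them. So no valid schedule exists.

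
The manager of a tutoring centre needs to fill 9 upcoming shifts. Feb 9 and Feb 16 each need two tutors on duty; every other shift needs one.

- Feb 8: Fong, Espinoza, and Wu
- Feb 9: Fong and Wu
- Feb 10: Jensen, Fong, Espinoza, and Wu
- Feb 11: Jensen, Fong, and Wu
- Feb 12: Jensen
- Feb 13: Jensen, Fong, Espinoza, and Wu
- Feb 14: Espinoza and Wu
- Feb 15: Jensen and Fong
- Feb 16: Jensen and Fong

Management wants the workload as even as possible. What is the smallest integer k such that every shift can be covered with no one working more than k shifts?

3

With 4 tutors and 11 worker-slots to fill, someone must work at least ⌈11/4⌉ = 3 shifts, so k ≥ 3.
k = 3 works: Feb 8→Fong, Feb 9→Fong+Wu, Feb 10→Espinoza, Feb 11→Wu, Feb 12→Jensen, Feb 13→Espinoza, Feb 14→Espinoza, Feb 15→Jensen, Feb 16→Jensen+Fong.
Loads: Jensen 3, Fong 3, Espinoza 3, Wu 2 — all ≤ 3.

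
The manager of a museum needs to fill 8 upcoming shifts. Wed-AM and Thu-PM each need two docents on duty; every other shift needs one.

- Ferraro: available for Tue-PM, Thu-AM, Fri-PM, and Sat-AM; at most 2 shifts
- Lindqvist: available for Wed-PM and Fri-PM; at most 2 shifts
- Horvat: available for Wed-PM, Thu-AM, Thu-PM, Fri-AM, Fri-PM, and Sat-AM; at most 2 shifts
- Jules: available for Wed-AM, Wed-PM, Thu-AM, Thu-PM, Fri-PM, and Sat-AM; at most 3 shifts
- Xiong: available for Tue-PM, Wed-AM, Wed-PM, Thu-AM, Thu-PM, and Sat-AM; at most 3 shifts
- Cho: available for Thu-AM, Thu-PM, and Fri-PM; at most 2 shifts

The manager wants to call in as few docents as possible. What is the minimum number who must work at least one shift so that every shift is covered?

4

10 slots to fill and no one can take more than 3, so at least ⌈10/3⌉ = 4 docents are needed.
Ferraro, Horvat, Jules, and Xiong alone can cover everything: Tue-PM→Ferraro, Wed-AM→Jules+Xiong, Wed-PM→Horvat, Thu-AM→Jules, Thu-PM→Jules+Xiong, Fri-AM→Horvat, Fri-PM→Ferraro, Sat-AM→Xiong.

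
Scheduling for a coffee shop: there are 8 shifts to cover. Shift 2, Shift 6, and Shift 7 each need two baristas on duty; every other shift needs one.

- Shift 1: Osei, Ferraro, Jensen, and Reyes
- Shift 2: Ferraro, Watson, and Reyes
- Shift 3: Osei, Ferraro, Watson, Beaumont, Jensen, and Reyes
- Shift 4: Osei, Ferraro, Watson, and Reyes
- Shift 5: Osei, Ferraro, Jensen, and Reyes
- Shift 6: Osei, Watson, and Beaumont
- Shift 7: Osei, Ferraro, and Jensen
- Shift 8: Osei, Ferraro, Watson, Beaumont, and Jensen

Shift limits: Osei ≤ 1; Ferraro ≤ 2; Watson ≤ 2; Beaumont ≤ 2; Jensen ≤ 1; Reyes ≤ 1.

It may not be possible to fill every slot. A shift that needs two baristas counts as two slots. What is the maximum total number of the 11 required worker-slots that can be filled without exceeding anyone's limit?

Total capacity across all baristas is 1+2+2+2+1+1 = 9, and 11 slots are needed, so at most 9 can be filled.
An assignment achieving 9: Shift 1→Reyes, Shift 2→Ferraro+Watson, Shift 3→Beaumont, Shift 6→Osei+Watson, Shift 7→Ferraro+Jensen, Shift 8→Beaumont.
Loads: Osei 1/1, Ferraro 2/2, Watson 2/2, Beaumont 2/2, Jensen 1/1, Reyes 1/1.

9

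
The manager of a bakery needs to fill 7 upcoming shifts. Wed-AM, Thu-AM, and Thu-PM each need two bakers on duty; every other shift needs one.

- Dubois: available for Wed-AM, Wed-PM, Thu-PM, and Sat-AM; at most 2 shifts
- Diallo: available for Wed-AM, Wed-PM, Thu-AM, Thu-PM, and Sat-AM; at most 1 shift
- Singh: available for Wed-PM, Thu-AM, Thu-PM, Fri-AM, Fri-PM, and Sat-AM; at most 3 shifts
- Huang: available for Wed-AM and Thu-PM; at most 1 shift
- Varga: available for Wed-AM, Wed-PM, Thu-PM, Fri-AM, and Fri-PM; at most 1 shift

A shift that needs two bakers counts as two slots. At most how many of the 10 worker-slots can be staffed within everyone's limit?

Total capacity across all bakers is 2+1+3+1+1 = 8, and 10 slots are needed, so at most 8 can be filled.
An assignment achieving 8: Wed-AM→Dubois+Huang, Wed-PM→Varga, Thu-AM→Diallo+Singh, Fri-AM→Singh, Fri-PM→Singh, Sat-AM→Dubois.
Loads: Dubois 2/2, Diallo 1/1, Singh 3/3, Huang 1/1, Varga 1/1.

8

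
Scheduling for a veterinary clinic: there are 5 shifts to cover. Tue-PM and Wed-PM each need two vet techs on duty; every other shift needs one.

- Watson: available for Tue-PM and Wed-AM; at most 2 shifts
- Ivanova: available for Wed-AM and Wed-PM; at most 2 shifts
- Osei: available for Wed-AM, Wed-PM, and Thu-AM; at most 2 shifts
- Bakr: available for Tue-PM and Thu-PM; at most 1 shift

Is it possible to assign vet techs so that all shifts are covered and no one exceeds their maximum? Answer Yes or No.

No

Total capacity is 7 and 7 slots are needed, so capacity alone doesn't rule it out.
Shifts {Tue-PM, Thu-PM} need 3 worker-slots in total, but the vet techs available for any of those shifts (Watson and Bakr) can supply at most 2 among them. So no valid schedule exists.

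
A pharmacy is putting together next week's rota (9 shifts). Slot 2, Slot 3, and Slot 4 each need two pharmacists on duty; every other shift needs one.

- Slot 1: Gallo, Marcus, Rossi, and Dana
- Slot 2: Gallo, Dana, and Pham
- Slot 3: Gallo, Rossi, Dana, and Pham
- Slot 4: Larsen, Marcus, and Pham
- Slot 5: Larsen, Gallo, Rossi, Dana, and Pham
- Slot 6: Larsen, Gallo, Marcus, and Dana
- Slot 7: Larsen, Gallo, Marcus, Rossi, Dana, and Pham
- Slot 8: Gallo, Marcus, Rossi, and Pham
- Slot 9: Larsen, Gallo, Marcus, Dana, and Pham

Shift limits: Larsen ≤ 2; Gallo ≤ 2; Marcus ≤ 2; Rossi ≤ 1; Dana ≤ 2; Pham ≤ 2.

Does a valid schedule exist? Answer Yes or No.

Total capacity is 2+2+2+1+2+2 = 11 but 12 worker-slots are needed — infeasible.

No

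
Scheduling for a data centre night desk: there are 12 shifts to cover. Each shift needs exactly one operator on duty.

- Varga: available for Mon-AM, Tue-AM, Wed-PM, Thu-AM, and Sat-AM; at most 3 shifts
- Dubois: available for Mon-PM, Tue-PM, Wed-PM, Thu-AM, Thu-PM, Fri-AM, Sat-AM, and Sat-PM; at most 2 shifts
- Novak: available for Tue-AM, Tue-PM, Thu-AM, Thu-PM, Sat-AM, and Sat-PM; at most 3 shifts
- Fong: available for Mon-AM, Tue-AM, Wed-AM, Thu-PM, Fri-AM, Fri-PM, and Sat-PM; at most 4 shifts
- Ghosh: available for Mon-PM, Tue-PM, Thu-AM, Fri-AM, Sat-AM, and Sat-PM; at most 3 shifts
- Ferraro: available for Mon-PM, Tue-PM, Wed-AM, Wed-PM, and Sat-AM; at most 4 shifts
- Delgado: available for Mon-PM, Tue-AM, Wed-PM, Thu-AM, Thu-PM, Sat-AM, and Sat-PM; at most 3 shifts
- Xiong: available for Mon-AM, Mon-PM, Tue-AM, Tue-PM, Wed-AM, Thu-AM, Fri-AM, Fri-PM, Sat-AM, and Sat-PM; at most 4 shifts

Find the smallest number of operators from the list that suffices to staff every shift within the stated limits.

12 slots to fill and no one can take more than 4, so at least ⌈12/4⌉ = 3 operators are needed.
Fong, Ferraro, and Xiong alone can cover everything: Mon-AM→Fong, Mon-PM→Ferraro, Tue-AM→Fong, Tue-PM→Ferraro, Wed-AM→Xiong, Wed-PM→Ferraro, Thu-AM→Xiong, Thu-PM→Fong, Fri-AM→Fong, Fri-PM→Xiong, Sat-AM→Ferraro, Sat-PM→Xiong.

3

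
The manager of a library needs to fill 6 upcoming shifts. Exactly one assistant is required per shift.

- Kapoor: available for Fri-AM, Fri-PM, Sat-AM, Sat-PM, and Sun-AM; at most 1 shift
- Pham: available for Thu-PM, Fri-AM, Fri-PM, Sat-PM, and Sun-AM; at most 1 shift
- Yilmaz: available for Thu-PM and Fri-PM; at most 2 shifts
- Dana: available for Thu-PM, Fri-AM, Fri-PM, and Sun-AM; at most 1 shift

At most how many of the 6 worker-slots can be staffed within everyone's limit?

5

Total capacity across all assistants is 1+1+2+1 = 5, and 6 slots are needed, so at most 5 can be filled.
An assignment achieving 5: Thu-PM→Yilmaz, Fri-AM→Dana, Fri-PM→Yilmaz, Sat-AM→Kapoor, Sat-PM→Pham.
Loads: Kapoor 1/1, Pham 1/1, Yilmaz 2/2, Dana 1/1.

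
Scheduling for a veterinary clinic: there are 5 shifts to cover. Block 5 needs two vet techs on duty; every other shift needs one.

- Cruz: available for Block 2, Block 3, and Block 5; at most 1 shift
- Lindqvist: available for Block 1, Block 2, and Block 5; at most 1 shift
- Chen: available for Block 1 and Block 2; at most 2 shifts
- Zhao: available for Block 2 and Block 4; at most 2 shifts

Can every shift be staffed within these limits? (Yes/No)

No

Total capacity is 6 and 6 slots are needed, so capacity alone doesn't rule it out.
Shifts {Block 3, Block 5} need 3 worker-slots in total, but the vet techs available for any of those shifts (Cruz and Lindqvist) can supply at most 2 among them. So no valid schedule exists.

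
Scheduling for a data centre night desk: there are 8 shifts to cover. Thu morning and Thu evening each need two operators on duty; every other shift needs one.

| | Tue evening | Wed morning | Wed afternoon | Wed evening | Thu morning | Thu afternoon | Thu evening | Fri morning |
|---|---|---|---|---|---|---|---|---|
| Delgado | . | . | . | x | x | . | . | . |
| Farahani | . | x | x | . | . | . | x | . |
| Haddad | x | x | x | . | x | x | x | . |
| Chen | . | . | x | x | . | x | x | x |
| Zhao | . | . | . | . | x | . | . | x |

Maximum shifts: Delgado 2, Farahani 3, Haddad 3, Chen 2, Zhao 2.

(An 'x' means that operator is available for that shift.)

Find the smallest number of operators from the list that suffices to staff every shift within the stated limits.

10 slots to fill and no one can take more than 3, so at least ⌈10/3⌉ = 4 operators are needed.
Delgado, Farahani, Haddad, and Chen alone can cover everything: Tue evening→Haddad, Wed morning→Farahani, Wed afternoon→Farahani, Wed evening→Delgado, Thu morning→Delgado+Haddad, Thu afternoon→Haddad, Thu evening→Farahani+Chen, Fri morning→Chen.

4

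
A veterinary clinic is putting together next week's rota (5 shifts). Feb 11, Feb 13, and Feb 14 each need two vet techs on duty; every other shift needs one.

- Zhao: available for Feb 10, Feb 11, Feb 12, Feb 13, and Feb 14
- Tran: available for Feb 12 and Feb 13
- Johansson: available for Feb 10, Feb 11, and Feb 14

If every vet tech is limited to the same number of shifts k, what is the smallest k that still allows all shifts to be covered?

With 3 vet techs and 8 worker-slots to fill, someone must work at least ⌈8/3⌉ = 3 shifts, so k ≥ 3.
k = 3 works: Feb 10→Johansson, Feb 11→Zhao+Johansson, Feb 12→Tran, Feb 13→Zhao+Tran, Feb 14→Zhao+Johansson.
Loads: Zhao 3, Tran 2, Johansson 3 — all ≤ 3.

3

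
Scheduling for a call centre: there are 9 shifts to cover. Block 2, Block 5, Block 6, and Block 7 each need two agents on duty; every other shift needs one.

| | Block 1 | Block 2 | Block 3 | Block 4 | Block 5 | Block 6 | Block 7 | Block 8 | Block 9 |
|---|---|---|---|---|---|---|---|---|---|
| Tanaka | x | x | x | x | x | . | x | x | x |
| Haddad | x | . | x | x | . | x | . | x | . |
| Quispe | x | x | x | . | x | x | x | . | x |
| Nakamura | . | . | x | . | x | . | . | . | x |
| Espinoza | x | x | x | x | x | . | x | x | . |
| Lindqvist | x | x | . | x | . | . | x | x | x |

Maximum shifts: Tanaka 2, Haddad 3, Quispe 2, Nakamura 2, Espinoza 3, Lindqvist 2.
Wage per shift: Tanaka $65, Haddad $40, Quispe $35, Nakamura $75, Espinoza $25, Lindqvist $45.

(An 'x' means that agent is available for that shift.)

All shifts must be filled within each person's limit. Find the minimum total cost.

$560

Block 6 can only be covered by Haddad and Quispe, so that assignment is forced.
Picking the cheapest available agent for each shift independently would cost $390, but that ignores the shift limits.
An optimal schedule: Block 1→Haddad, Block 2→Espinoza+Lindqvist, Block 3→Haddad, Block 4→Tanaka, Block 5→Nakamura+Espinoza, Block 6→Haddad+Quispe, Block 7→Espinoza+Lindqvist, Block 8→Tanaka, Block 9→Quispe.
Total: 40 + 25 + 45 + 40 + 65 + 75 + 25 + 40 + 35 + 25 + 45 + 65 + 35 = $560.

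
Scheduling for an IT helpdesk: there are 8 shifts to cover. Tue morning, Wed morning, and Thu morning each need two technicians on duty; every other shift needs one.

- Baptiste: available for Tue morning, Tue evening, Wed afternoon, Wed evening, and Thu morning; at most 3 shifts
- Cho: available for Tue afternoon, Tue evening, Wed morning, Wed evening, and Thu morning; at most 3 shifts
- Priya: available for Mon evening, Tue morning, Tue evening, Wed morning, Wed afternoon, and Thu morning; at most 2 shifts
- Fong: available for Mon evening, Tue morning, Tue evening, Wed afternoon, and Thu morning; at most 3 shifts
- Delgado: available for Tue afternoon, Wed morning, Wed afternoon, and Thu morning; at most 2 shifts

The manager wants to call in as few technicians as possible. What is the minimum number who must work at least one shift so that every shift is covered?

4

11 slots to fill and no one can take more than 3, so at least ⌈11/3⌉ = 4 technicians are needed.
Baptiste, Cho, Priya, and Fong alone can cover everything: Mon evening→Priya, Tue morning→Baptiste+Fong, Tue afternoon→Cho, Tue evening→Fong, Wed morning→Cho+Priya, Wed afternoon→Baptiste, Wed evening→Baptiste, Thu morning→Cho+Fong.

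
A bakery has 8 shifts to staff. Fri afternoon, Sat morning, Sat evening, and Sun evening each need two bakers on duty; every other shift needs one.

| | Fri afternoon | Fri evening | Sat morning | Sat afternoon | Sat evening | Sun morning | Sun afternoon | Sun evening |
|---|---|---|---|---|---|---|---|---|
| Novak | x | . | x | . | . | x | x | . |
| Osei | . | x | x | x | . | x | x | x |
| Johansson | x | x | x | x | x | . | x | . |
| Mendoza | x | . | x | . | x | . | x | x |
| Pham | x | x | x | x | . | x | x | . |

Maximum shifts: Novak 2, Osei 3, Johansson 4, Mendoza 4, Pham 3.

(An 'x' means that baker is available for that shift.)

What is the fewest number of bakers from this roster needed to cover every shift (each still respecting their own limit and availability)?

12 slots to fill and no one can take more than 4, so at least ⌈12/4⌉ = 3 bakers are needed.
Any 3 bakers together have capacity at most 4+4+3 = 11 < 12 slots, so 3 can never suffice.
Novak, Osei, Johansson, and Mendoza alone can cover everything: Fri afternoon→Novak+Johansson, Fri evening→Osei, Sat morning→Johansson+Mendoza, Sat afternoon→Osei, Sat evening→Johansson+Mendoza, Sun morning→Novak, Sun afternoon→Johansson, Sun evening→Osei+Mendoza.

4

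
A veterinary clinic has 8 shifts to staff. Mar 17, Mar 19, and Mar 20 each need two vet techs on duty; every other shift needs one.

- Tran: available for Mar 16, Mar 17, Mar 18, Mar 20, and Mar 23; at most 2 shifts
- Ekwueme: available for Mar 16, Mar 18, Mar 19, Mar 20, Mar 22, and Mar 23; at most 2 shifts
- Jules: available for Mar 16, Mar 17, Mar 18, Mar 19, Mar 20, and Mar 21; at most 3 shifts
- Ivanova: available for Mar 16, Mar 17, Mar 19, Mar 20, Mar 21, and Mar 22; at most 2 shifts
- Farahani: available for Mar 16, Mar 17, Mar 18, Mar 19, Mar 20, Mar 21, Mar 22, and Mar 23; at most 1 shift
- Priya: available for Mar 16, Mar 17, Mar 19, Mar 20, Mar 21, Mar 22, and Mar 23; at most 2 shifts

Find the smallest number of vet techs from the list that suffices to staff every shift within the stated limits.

5

11 slots to fill and no one can take more than 3, so at least ⌈11/3⌉ = 4 vet techs are needed.
Any 4 vet techs together have capacity at most 3+2+2+2 = 9 < 11 slots, so 4 can never suffice.
Tran, Ekwueme, Jules, Ivanova, and Priya alone can cover everything: Mar 16→Ekwueme, Mar 17→Jules+Ivanova, Mar 18→Tran, Mar 19→Jules+Priya, Mar 20→Ivanova+Priya, Mar 21→Jules, Mar 22→Ekwueme, Mar 23→Tran.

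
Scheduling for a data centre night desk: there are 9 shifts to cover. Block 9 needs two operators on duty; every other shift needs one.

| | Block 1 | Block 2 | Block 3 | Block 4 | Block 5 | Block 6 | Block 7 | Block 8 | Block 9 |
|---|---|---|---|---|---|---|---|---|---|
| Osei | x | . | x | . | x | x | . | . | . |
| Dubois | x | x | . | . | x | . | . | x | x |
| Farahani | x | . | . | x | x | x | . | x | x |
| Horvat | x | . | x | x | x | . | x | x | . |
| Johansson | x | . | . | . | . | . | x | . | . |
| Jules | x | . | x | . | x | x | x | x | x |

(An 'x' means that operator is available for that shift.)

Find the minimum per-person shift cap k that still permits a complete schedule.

2

With 6 operators and 10 worker-slots to fill, someone must work at least ⌈10/6⌉ = 2 shifts, so k ≥ 2.
k = 2 works: Block 1→Johansson, Block 2→Dubois, Block 3→Osei, Block 4→Farahani, Block 5→Jules, Block 6→Osei, Block 7→Horvat, Block 8→Horvat, Block 9→Dubois+Farahani.
Loads: Osei 2, Dubois 2, Farahani 2, Horvat 2, Johansson 1, Jules 1 — all ≤ 2.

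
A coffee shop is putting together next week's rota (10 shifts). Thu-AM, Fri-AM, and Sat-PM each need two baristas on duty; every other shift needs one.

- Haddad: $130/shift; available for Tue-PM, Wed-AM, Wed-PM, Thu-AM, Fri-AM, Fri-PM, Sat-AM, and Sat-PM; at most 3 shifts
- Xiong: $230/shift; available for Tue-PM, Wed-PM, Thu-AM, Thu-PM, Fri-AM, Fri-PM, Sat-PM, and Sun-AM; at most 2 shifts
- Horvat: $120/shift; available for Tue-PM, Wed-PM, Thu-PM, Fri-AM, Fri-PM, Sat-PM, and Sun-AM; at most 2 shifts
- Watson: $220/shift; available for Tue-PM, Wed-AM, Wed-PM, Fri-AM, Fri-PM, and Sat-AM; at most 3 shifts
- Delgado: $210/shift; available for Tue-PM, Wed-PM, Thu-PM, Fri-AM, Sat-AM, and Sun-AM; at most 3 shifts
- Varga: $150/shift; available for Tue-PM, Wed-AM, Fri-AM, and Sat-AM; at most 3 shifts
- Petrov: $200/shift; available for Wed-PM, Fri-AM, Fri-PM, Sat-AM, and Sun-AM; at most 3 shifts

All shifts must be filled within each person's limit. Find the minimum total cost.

Thu-AM can only be covered by Haddad and Xiong, so that assignment is forced.
Picking the cheapest available barista for each shift independently would cost $1720, but that ignores the shift limits.
An optimal schedule: Tue-PM→Varga, Wed-AM→Haddad, Wed-PM→Petrov, Thu-AM→Haddad+Xiong, Thu-PM→Horvat, Fri-AM→Varga+Delgado, Fri-PM→Petrov, Sat-AM→Varga, Sat-PM→Horvat+Haddad, Sun-AM→Petrov.
Total: 150 + 130 + 200 + 130 + 230 + 120 + 150 + 210 + 200 + 150 + 120 + 130 + 200 = $2120.

$2120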